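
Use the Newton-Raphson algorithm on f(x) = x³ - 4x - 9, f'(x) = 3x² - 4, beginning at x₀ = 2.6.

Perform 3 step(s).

f(x) = x³ - 4x - 9
f'(x) = 3x² - 4
x₀ = 2.6

Newton-Raphson formula: x_{n+1} = x_n - f(x_n)/f'(x_n)

Iteration 1:
  f(2.600000) = -1.824000
  f'(2.600000) = 16.280000
  x_1 = 2.600000 - (-1.824000)/16.280000 = 2.712039
Iteration 2:
  f(2.712039) = 0.099318
  f'(2.712039) = 18.065472
  x_2 = 2.712039 - 0.099318/18.065472 = 2.706542
Iteration 3:
  f(2.706542) = 0.000246
  f'(2.706542) = 17.976103
  x_3 = 2.706542 - 0.000246/17.976103 = 2.706528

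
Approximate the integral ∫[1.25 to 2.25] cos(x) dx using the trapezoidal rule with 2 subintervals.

f(x) = cos(x)
a = 1.25, b = 2.25, n = 2
h = (b - a)/n = 0.500000

Trapezoidal rule: (h/2)[f(x₀) + 2f(x₁) + 2f(x₂) + ... + f(xₙ)]

x_0 = 1.2500, f(x_0) = 0.315322, coefficient = 1
x_1 = 1.7500, f(x_1) = -0.178246, coefficient = 2
x_2 = 2.2500, f(x_2) = -0.628174, coefficient = 1

I ≈ (0.500000/2) × -0.669343 = -0.167336
Exact value: -0.170911
Error: 0.003576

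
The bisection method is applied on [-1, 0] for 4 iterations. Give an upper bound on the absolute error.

Bisection error bound: |error| ≤ (b-a)/2^n
|error| ≤ (0 - (-1))/2^4 = 1/2^4
|error| ≤ 0.0625000000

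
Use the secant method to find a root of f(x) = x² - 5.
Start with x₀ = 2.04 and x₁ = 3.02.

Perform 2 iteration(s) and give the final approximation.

f(x) = x² - 5
x₀ = 2.04, x₁ = 3.02

Secant formula: x_{n+1} = x_n - f(x_n)(x_n - x_{n-1})/(f(x_n) - f(x_{n-1}))

Iteration 1:
  f(2.040000) = -0.838400
  f(3.020000) = 4.120400
  x_2 = 3.020000 - 4.120400×(3.020000 - 2.040000)/(4.120400 - (-0.838400))
       = 2.205692
Iteration 2:
  f(3.020000) = 4.120400
  f(2.205692) = -0.134924
  x_3 = 2.205692 - (-0.134924)×(2.205692 - 3.020000)/(-0.134924 - 4.120400)
       = 2.231511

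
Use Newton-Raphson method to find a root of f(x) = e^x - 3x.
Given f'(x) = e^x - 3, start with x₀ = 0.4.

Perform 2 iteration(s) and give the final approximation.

f(x) = e^x - 3x
f'(x) = e^x - 3
x₀ = 0.4

Newton-Raphson formula: x_{n+1} = x_n - f(x_n)/f'(x_n)

Iteration 1:
  f(0.400000) = 0.291825
  f'(0.400000) = -1.508175
  x_1 = 0.400000 - 0.291825/(-1.508175) = 0.593495
Iteration 2:
  f(0.593495) = 0.029819
  f'(0.593495) = -1.189695
  x_2 = 0.593495 - 0.029819/(-1.189695) = 0.618560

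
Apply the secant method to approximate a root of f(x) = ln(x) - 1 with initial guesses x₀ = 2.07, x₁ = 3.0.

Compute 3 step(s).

f(x) = ln(x) - 1
x₀ = 2.07, x₁ = 3.0

Secant formula: x_{n+1} = x_n - f(x_n)(x_n - x_{n-1})/(f(x_n) - f(x_{n-1}))

Iteration 1:
  f(2.070000) = -0.272451
  f(3.000000) = 0.098612
  x_2 = 3.000000 - 0.098612×(3.000000 - 2.070000)/(0.098612 - (-0.272451))
       = 2.752847
Iteration 2:
  f(3.000000) = 0.098612
  f(2.752847) = 0.012636
  x_3 = 2.752847 - 0.012636×(2.752847 - 3.000000)/(0.012636 - 0.098612)
       = 2.716524
Iteration 3:
  f(2.752847) = 0.012636
  f(2.716524) = -0.000647
  x_4 = 2.716524 - (-0.000647)×(2.716524 - 2.752847)/(-0.000647 - 0.012636)
       = 2.718293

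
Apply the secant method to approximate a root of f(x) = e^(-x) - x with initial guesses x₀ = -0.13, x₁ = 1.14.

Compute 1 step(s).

f(x) = e^(-x) - x
x₀ = -0.13, x₁ = 1.14

Secant formula: x_{n+1} = x_n - f(x_n)(x_n - x_{n-1})/(f(x_n) - f(x_{n-1}))

Iteration 1:
  f(-0.130000) = 1.268828
  f(1.140000) = -0.820181
  x_2 = 1.140000 - (-0.820181)×(1.140000 - (-0.130000))/(-0.820181 - 1.268828)
       = 0.641376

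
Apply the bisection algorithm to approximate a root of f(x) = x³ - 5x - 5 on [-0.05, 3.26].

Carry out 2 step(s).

f(x) = x³ - 5x - 5
Initial interval: [-0.05, 3.26]

Iteration 1:
  c_1 = (-0.050000 + 3.260000)/2 = 1.605000
  f(c_1) = f(1.605000) = -8.890480
  f(a) × f(c) ≥ 0, new interval: [1.605000, 3.260000]
Iteration 2:
  c_2 = (1.605000 + 3.260000)/2 = 2.432500
  f(c_2) = f(2.432500) = -2.769261
  f(a) × f(c) ≥ 0, new interval: [2.432500, 3.260000]

After 2 iteration(s), the approximation is c_2 = 2.432500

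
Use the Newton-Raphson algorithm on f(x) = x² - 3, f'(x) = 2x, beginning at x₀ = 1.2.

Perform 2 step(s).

f(x) = x² - 3
f'(x) = 2x
x₀ = 1.2

Newton-Raphson formula: x_{n+1} = x_n - f(x_n)/f'(x_n)

Iteration 1:
  f(1.200000) = -1.560000
  f'(1.200000) = 2.400000
  x_1 = 1.200000 - (-1.560000)/2.400000 = 1.850000
Iteration 2:
  f(1.850000) = 0.422500
  f'(1.850000) = 3.700000
  x_2 = 1.850000 - 0.422500/3.700000 = 1.735811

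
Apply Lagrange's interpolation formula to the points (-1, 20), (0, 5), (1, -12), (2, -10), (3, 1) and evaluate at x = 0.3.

Lagrange interpolation formula:
P(x) = Σ yᵢ × Lᵢ(x)
where Lᵢ(x) = Π_{j≠i} (x - xⱼ)/(xᵢ - xⱼ)

L_0(0.3) = (0.3 - 0)/(-1 - 0) × (0.3 - 1)/(-1 - 1) × (0.3 - 2)/(-1 - 2) × (0.3 - 3)/(-1 - 3) = -0.040163
L_1(0.3) = (0.3 - (-1))/(0 - (-1)) × (0.3 - 1)/(0 - 1) × (0.3 - 2)/(0 - 2) × (0.3 - 3)/(0 - 3) = 0.696150
L_2(0.3) = (0.3 - (-1))/(1 - (-1)) × (0.3 - 0)/(1 - 0) × (0.3 - 2)/(1 - 2) × (0.3 - 3)/(1 - 3) = 0.447525
L_3(0.3) = (0.3 - (-1))/(2 - (-1)) × (0.3 - 0)/(2 - 0) × (0.3 - 1)/(2 - 1) × (0.3 - 3)/(2 - 3) = -0.122850
L_4(0.3) = (0.3 - (-1))/(3 - (-1)) × (0.3 - 0)/(3 - 0) × (0.3 - 1)/(3 - 1) × (0.3 - 2)/(3 - 2) = 0.019338

P(0.3) = 20×L_0(0.3) + 5×L_1(0.3) + (-12)×L_2(0.3) + (-10)×L_3(0.3) + 1×L_4(0.3)
P(0.3) = -1.444963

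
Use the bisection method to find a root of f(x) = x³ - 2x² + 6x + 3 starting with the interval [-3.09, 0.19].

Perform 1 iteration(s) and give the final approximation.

f(x) = x³ - 2x² + 6x + 3
Initial interval: [-3.09, 0.19]

Iteration 1:
  c_1 = (-3.090000 + 0.190000)/2 = -1.450000
  f(c_1) = f(-1.450000) = -12.953625
  f(a) × f(c) ≥ 0, new interval: [-1.450000, 0.190000]

After 1 iteration(s), the approximation is c_1 = -1.450000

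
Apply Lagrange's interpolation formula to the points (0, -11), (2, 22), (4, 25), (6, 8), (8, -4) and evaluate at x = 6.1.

Lagrange interpolation formula:
P(x) = Σ yᵢ × Lᵢ(x)
where Lᵢ(x) = Π_{j≠i} (x - xⱼ)/(xᵢ - xⱼ)

L_0(6.1) = (6.1 - 2)/(0 - 2) × (6.1 - 4)/(0 - 4) × (6.1 - 6)/(0 - 6) × (6.1 - 8)/(0 - 8) = -0.004260
L_1(6.1) = (6.1 - 0)/(2 - 0) × (6.1 - 4)/(2 - 4) × (6.1 - 6)/(2 - 6) × (6.1 - 8)/(2 - 8) = 0.025353
L_2(6.1) = (6.1 - 0)/(4 - 0) × (6.1 - 2)/(4 - 2) × (6.1 - 6)/(4 - 6) × (6.1 - 8)/(4 - 8) = -0.074248
L_3(6.1) = (6.1 - 0)/(6 - 0) × (6.1 - 2)/(6 - 2) × (6.1 - 4)/(6 - 4) × (6.1 - 8)/(6 - 8) = 1.039478
L_4(6.1) = (6.1 - 0)/(8 - 0) × (6.1 - 2)/(8 - 2) × (6.1 - 4)/(8 - 4) × (6.1 - 6)/(8 - 6) = 0.013677

P(6.1) = (-11)×L_0(6.1) + 22×L_1(6.1) + 25×L_2(6.1) + 8×L_3(6.1) + (-4)×L_4(6.1)
P(6.1) = 7.009535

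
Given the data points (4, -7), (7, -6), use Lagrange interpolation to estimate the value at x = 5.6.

Lagrange interpolation formula:
P(x) = Σ yᵢ × Lᵢ(x)
where Lᵢ(x) = Π_{j≠i} (x - xⱼ)/(xᵢ - xⱼ)

L_0(5.6) = (5.6 - 7)/(4 - 7) = 0.466667
L_1(5.6) = (5.6 - 4)/(7 - 4) = 0.533333

P(5.6) = (-7)×L_0(5.6) + (-6)×L_1(5.6)
P(5.6) = -6.466667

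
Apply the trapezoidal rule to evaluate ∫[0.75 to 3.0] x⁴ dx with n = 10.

f(x) = x⁴
a = 0.75, b = 3.0, n = 10
h = (b - a)/n = 0.225000

Trapezoidal rule: (h/2)[f(x₀) + 2f(x₁) + 2f(x₂) + ... + f(xₙ)]

x_0 = 0.7500, f(x_0) = 0.316406, coefficient = 1
x_1 = 0.9750, f(x_1) = 0.903688, coefficient = 2
x_2 = 1.2000, f(x_2) = 2.073600, coefficient = 2
x_3 = 1.4250, f(x_3) = 4.123438, coefficient = 2
x_4 = 1.6500, f(x_4) = 7.412006, coefficient = 2
x_5 = 1.8750, f(x_5) = 12.359619, coefficient = 2
x_6 = 2.1000, f(x_6) = 19.448100, coefficient = 2
x_7 = 2.3250, f(x_7) = 29.220782, coefficient = 2
x_8 = 2.5500, f(x_8) = 42.282506, coefficient = 2
x_9 = 2.7750, f(x_9) = 59.299625, coefficient = 2
x_10 = 3.0000, f(x_10) = 81.000000, coefficient = 1

I ≈ (0.225000/2) × 435.563135 = 49.000853
Exact value: 48.552539
Error: 0.448314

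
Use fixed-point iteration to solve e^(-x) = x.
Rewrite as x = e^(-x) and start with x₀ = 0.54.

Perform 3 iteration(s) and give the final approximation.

Equation: e^(-x) = x
Fixed-point form: x = e^(-x)
x₀ = 0.54

x_1 = g(0.540000) = 0.582748
x_2 = g(0.582748) = 0.558362
x_3 = g(0.558362) = 0.572146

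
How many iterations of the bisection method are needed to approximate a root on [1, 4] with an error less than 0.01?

We need (b-a)/2^n ≤ 0.01
(4 - 1)/2^n ≤ 0.01
3/2^n ≤ 0.01
2^n ≥ 300
n ≥ log₂(300) = 8.23
n ≥ 9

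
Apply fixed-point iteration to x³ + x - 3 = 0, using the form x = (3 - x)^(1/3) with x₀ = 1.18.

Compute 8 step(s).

Equation: x³ + x - 3 = 0
Fixed-point form: x = (3 - x)^(1/3)
x₀ = 1.18

x_1 = g(1.180000) = 1.220929
x_2 = g(1.220929) = 1.211707
x_3 = g(1.211707) = 1.213797
x_4 = g(1.213797) = 1.213324
x_5 = g(1.213324) = 1.213431
x_6 = g(1.213431) = 1.213407
x_7 = g(1.213407) = 1.213413
x_8 = g(1.213413) = 1.213411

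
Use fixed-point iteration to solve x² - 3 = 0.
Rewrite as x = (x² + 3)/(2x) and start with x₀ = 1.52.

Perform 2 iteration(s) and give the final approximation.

Equation: x² - 3 = 0
Fixed-point form: x = (x² + 3)/(2x)
x₀ = 1.52

x_1 = g(1.520000) = 1.746842
x_2 = g(1.746842) = 1.732113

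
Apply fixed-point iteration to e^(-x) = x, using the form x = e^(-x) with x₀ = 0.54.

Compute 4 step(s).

Equation: e^(-x) = x
Fixed-point form: x = e^(-x)
x₀ = 0.54

x_1 = g(0.540000) = 0.582748
x_2 = g(0.582748) = 0.558362
x_3 = g(0.558362) = 0.572146
x_4 = g(0.572146) = 0.564313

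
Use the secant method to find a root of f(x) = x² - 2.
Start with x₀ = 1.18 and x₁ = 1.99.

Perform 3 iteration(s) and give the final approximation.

f(x) = x² - 2
x₀ = 1.18, x₁ = 1.99

Secant formula: x_{n+1} = x_n - f(x_n)(x_n - x_{n-1})/(f(x_n) - f(x_{n-1}))

Iteration 1:
  f(1.180000) = -0.607600
  f(1.990000) = 1.960100
  x_2 = 1.990000 - 1.960100×(1.990000 - 1.180000)/(1.960100 - (-0.607600))
       = 1.371672
Iteration 2:
  f(1.990000) = 1.960100
  f(1.371672) = -0.118516
  x_3 = 1.371672 - (-0.118516)×(1.371672 - 1.990000)/(-0.118516 - 1.960100)
       = 1.406927
Iteration 3:
  f(1.371672) = -0.118516
  f(1.406927) = -0.020556
  x_4 = 1.406927 - (-0.020556)×(1.406927 - 1.371672)/(-0.020556 - (-0.118516))
       = 1.414325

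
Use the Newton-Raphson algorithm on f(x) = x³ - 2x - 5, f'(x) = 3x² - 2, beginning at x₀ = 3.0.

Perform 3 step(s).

f(x) = x³ - 2x - 5
f'(x) = 3x² - 2
x₀ = 3.0

Newton-Raphson formula: x_{n+1} = x_n - f(x_n)/f'(x_n)

Iteration 1:
  f(3.000000) = 16.000000
  f'(3.000000) = 25.000000
  x_1 = 3.000000 - 16.000000/25.000000 = 2.360000
Iteration 2:
  f(2.360000) = 3.424256
  f'(2.360000) = 14.708800
  x_2 = 2.360000 - 3.424256/14.708800 = 2.127197
Iteration 3:
  f(2.127197) = 0.371100
  f'(2.127197) = 11.574898
  x_3 = 2.127197 - 0.371100/11.574898 = 2.095136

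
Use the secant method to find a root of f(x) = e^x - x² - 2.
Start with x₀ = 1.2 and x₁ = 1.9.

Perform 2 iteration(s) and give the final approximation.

f(x) = e^x - x² - 2
x₀ = 1.2, x₁ = 1.9

Secant formula: x_{n+1} = x_n - f(x_n)(x_n - x_{n-1})/(f(x_n) - f(x_{n-1}))

Iteration 1:
  f(1.200000) = -0.119883
  f(1.900000) = 1.075894
  x_2 = 1.900000 - 1.075894×(1.900000 - 1.200000)/(1.075894 - (-0.119883))
       = 1.270179
Iteration 2:
  f(1.900000) = 1.075894
  f(1.270179) = -0.051865
  x_3 = 1.270179 - (-0.051865)×(1.270179 - 1.900000)/(-0.051865 - 1.075894)
       = 1.299144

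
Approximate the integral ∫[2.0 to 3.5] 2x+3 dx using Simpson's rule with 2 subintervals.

f(x) = 2x+3
a = 2.0, b = 3.5, n = 2
h = (b - a)/n = 0.750000

Simpson's rule: (h/3)[f(x₀) + 4f(x₁) + 2f(x₂) + ... + f(xₙ)]

x_0 = 2.0000, f(x_0) = 7.000000, coefficient = 1
x_1 = 2.7500, f(x_1) = 8.500000, coefficient = 4
x_2 = 3.5000, f(x_2) = 10.000000, coefficient = 1

I ≈ (0.750000/3) × 51.000000 = 12.750000
Exact value: 12.750000
Error: 0.000000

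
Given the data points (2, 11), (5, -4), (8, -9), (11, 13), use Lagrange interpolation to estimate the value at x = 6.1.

Lagrange interpolation formula:
P(x) = Σ yᵢ × Lᵢ(x)
where Lᵢ(x) = Π_{j≠i} (x - xⱼ)/(xᵢ - xⱼ)

L_0(6.1) = (6.1 - 5)/(2 - 5) × (6.1 - 8)/(2 - 8) × (6.1 - 11)/(2 - 11) = -0.063216
L_1(6.1) = (6.1 - 2)/(5 - 2) × (6.1 - 8)/(5 - 8) × (6.1 - 11)/(5 - 11) = 0.706870
L_2(6.1) = (6.1 - 2)/(8 - 2) × (6.1 - 5)/(8 - 5) × (6.1 - 11)/(8 - 11) = 0.409241
L_3(6.1) = (6.1 - 2)/(11 - 2) × (6.1 - 5)/(11 - 5) × (6.1 - 8)/(11 - 8) = -0.052895

P(6.1) = 11×L_0(6.1) + (-4)×L_1(6.1) + (-9)×L_2(6.1) + 13×L_3(6.1)
P(6.1) = -7.893660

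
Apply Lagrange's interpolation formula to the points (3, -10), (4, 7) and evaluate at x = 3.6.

Lagrange interpolation formula:
P(x) = Σ yᵢ × Lᵢ(x)
where Lᵢ(x) = Π_{j≠i} (x - xⱼ)/(xᵢ - xⱼ)

L_0(3.6) = (3.6 - 4)/(3 - 4) = 0.400000
L_1(3.6) = (3.6 - 3)/(4 - 3) = 0.600000

P(3.6) = (-10)×L_0(3.6) + 7×L_1(3.6)
P(3.6) = 0.200000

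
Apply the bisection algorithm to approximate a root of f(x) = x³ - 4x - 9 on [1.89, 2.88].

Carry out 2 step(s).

f(x) = x³ - 4x - 9
Initial interval: [1.89, 2.88]

Iteration 1:
  c_1 = (1.890000 + 2.880000)/2 = 2.385000
  f(c_1) = f(2.385000) = -4.973583
  f(a) × f(c) ≥ 0, new interval: [2.385000, 2.880000]
Iteration 2:
  c_2 = (2.385000 + 2.880000)/2 = 2.632500
  f(c_2) = f(2.632500) = -1.286627
  f(a) × f(c) ≥ 0, new interval: [2.632500, 2.880000]

After 2 iteration(s), the approximation is c_2 = 2.632500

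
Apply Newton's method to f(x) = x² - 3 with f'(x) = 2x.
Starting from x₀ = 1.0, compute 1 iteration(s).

f(x) = x² - 3
f'(x) = 2x
x₀ = 1.0

Newton-Raphson formula: x_{n+1} = x_n - f(x_n)/f'(x_n)

Iteration 1:
  f(1.000000) = -2.000000
  f'(1.000000) = 2.000000
  x_1 = 1.000000 - (-2.000000)/2.000000 = 2.000000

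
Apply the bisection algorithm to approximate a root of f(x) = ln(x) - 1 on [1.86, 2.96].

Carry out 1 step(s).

f(x) = ln(x) - 1
Initial interval: [1.86, 2.96]

Iteration 1:
  c_1 = (1.860000 + 2.960000)/2 = 2.410000
  f(c_1) = f(2.410000) = -0.120373
  f(a) × f(c) ≥ 0, new interval: [2.410000, 2.960000]

After 1 iteration(s), the approximation is c_1 = 2.410000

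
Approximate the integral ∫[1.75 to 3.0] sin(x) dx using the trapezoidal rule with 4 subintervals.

f(x) = sin(x)
a = 1.75, b = 3.0, n = 4
h = (b - a)/n = 0.312500

Trapezoidal rule: (h/2)[f(x₀) + 2f(x₁) + 2f(x₂) + ... + f(xₙ)]

x_0 = 1.7500, f(x_0) = 0.983986, coefficient = 1
x_1 = 2.0625, f(x_1) = 0.881530, coefficient = 2
x_2 = 2.3750, f(x_2) = 0.693685, coefficient = 2
x_3 = 2.6875, f(x_3) = 0.438647, coefficient = 2
x_4 = 3.0000, f(x_4) = 0.141120, coefficient = 1

I ≈ (0.312500/2) × 5.152830 = 0.805130
Exact value: 0.811746
Error: 0.006617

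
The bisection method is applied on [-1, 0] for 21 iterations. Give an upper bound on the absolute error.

Bisection error bound: |error| ≤ (b-a)/2^n
|error| ≤ (0 - (-1))/2^21 = 1/2^21
|error| ≤ 0.0000004768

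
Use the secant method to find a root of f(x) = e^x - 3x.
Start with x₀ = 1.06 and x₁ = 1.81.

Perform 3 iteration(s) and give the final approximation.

f(x) = e^x - 3x
x₀ = 1.06, x₁ = 1.81

Secant formula: x_{n+1} = x_n - f(x_n)(x_n - x_{n-1})/(f(x_n) - f(x_{n-1}))

Iteration 1:
  f(1.060000) = -0.293629
  f(1.810000) = 0.680447
  x_2 = 1.810000 - 0.680447×(1.810000 - 1.060000)/(0.680447 - (-0.293629))
       = 1.286083
Iteration 2:
  f(1.810000) = 0.680447
  f(1.286083) = -0.239664
  x_3 = 1.286083 - (-0.239664)×(1.286083 - 1.810000)/(-0.239664 - 0.680447)
       = 1.422549
Iteration 3:
  f(1.286083) = -0.239664
  f(1.422549) = -0.119968
  x_4 = 1.422549 - (-0.119968)×(1.422549 - 1.286083)/(-0.119968 - (-0.239664))
       = 1.559324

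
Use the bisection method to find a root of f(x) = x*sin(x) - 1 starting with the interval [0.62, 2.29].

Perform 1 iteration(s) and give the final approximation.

f(x) = x*sin(x) - 1
Initial interval: [0.62, 2.29]

Iteration 1:
  c_1 = (0.620000 + 2.290000)/2 = 1.455000
  f(c_1) = f(1.455000) = 0.445256
  f(a) × f(c) < 0, new interval: [0.620000, 1.455000]

After 1 iteration(s), the approximation is c_1 = 1.455000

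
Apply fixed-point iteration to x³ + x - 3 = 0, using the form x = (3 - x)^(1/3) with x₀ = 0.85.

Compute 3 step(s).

Equation: x³ + x - 3 = 0
Fixed-point form: x = (3 - x)^(1/3)
x₀ = 0.85

x_1 = g(0.850000) = 1.290663
x_2 = g(1.290663) = 1.195664
x_3 = g(1.195664) = 1.217416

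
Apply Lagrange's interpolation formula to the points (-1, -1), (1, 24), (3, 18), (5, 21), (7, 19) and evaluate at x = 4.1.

Lagrange interpolation formula:
P(x) = Σ yᵢ × Lᵢ(x)
where Lᵢ(x) = Π_{j≠i} (x - xⱼ)/(xᵢ - xⱼ)

L_0(4.1) = (4.1 - 1)/(-1 - 1) × (4.1 - 3)/(-1 - 3) × (4.1 - 5)/(-1 - 5) × (4.1 - 7)/(-1 - 7) = 0.023177
L_1(4.1) = (4.1 - (-1))/(1 - (-1)) × (4.1 - 3)/(1 - 3) × (4.1 - 5)/(1 - 5) × (4.1 - 7)/(1 - 7) = -0.152522
L_2(4.1) = (4.1 - (-1))/(3 - (-1)) × (4.1 - 1)/(3 - 1) × (4.1 - 5)/(3 - 5) × (4.1 - 7)/(3 - 7) = 0.644752
L_3(4.1) = (4.1 - (-1))/(5 - (-1)) × (4.1 - 1)/(5 - 1) × (4.1 - 3)/(5 - 3) × (4.1 - 7)/(5 - 7) = 0.525353
L_4(4.1) = (4.1 - (-1))/(7 - (-1)) × (4.1 - 1)/(7 - 1) × (4.1 - 3)/(7 - 3) × (4.1 - 5)/(7 - 5) = -0.040760

P(4.1) = (-1)×L_0(4.1) + 24×L_1(4.1) + 18×L_2(4.1) + 21×L_3(4.1) + 19×L_4(4.1)
P(4.1) = 18.179798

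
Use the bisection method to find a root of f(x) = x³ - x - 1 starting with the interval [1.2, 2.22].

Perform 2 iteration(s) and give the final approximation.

f(x) = x³ - x - 1
Initial interval: [1.2, 2.22]

Iteration 1:
  c_1 = (1.200000 + 2.220000)/2 = 1.710000
  f(c_1) = f(1.710000) = 2.290211
  f(a) × f(c) < 0, new interval: [1.200000, 1.710000]
Iteration 2:
  c_2 = (1.200000 + 1.710000)/2 = 1.455000
  f(c_2) = f(1.455000) = 0.625271
  f(a) × f(c) < 0, new interval: [1.200000, 1.455000]

After 2 iteration(s), the approximation is c_2 = 1.455000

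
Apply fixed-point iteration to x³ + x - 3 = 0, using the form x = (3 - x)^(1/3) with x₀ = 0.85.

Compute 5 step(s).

Equation: x³ + x - 3 = 0
Fixed-point form: x = (3 - x)^(1/3)
x₀ = 0.85

x_1 = g(0.850000) = 1.290663
x_2 = g(1.290663) = 1.195664
x_3 = g(1.195664) = 1.217416
x_4 = g(1.217416) = 1.212504
x_5 = g(1.212504) = 1.213617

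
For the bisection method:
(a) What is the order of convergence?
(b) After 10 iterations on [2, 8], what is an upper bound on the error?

(a) Bisection has linear (order 1) convergence; the error is halved each step.

(b) Error bound = (b-a)/2^n = (8 - 2)/2^{10}
    = 6/2^{10}

(a) 1 (linear); (b) error ≤ 5.86e-03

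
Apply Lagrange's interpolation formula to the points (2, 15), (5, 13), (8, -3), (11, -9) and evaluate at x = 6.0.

Lagrange interpolation formula:
P(x) = Σ yᵢ × Lᵢ(x)
where Lᵢ(x) = Π_{j≠i} (x - xⱼ)/(xᵢ - xⱼ)

L_0(6.0) = (6.0 - 5)/(2 - 5) × (6.0 - 8)/(2 - 8) × (6.0 - 11)/(2 - 11) = -0.061728
L_1(6.0) = (6.0 - 2)/(5 - 2) × (6.0 - 8)/(5 - 8) × (6.0 - 11)/(5 - 11) = 0.740741
L_2(6.0) = (6.0 - 2)/(8 - 2) × (6.0 - 5)/(8 - 5) × (6.0 - 11)/(8 - 11) = 0.370370
L_3(6.0) = (6.0 - 2)/(11 - 2) × (6.0 - 5)/(11 - 5) × (6.0 - 8)/(11 - 8) = -0.049383

P(6.0) = 15×L_0(6.0) + 13×L_1(6.0) + (-3)×L_2(6.0) + (-9)×L_3(6.0)
P(6.0) = 8.037037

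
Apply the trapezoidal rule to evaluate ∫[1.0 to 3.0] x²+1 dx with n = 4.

f(x) = x²+1
a = 1.0, b = 3.0, n = 4
h = (b - a)/n = 0.500000

Trapezoidal rule: (h/2)[f(x₀) + 2f(x₁) + 2f(x₂) + ... + f(xₙ)]

x_0 = 1.0000, f(x_0) = 2.000000, coefficient = 1
x_1 = 1.5000, f(x_1) = 3.250000, coefficient = 2
x_2 = 2.0000, f(x_2) = 5.000000, coefficient = 2
x_3 = 2.5000, f(x_3) = 7.250000, coefficient = 2
x_4 = 3.0000, f(x_4) = 10.000000, coefficient = 1

I ≈ (0.500000/2) × 43.000000 = 10.750000
Exact value: 10.666667
Error: 0.083333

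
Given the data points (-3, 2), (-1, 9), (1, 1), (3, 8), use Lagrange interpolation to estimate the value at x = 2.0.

Lagrange interpolation formula:
P(x) = Σ yᵢ × Lᵢ(x)
where Lᵢ(x) = Π_{j≠i} (x - xⱼ)/(xᵢ - xⱼ)

L_0(2.0) = (2.0 - (-1))/(-3 - (-1)) × (2.0 - 1)/(-3 - 1) × (2.0 - 3)/(-3 - 3) = 0.062500
L_1(2.0) = (2.0 - (-3))/(-1 - (-3)) × (2.0 - 1)/(-1 - 1) × (2.0 - 3)/(-1 - 3) = -0.312500
L_2(2.0) = (2.0 - (-3))/(1 - (-3)) × (2.0 - (-1))/(1 - (-1)) × (2.0 - 3)/(1 - 3) = 0.937500
L_3(2.0) = (2.0 - (-3))/(3 - (-3)) × (2.0 - (-1))/(3 - (-1)) × (2.0 - 1)/(3 - 1) = 0.312500

P(2.0) = 2×L_0(2.0) + 9×L_1(2.0) + 1×L_2(2.0) + 8×L_3(2.0)
P(2.0) = 0.750000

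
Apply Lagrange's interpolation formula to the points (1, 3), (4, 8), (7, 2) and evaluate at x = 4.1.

Lagrange interpolation formula:
P(x) = Σ yᵢ × Lᵢ(x)
where Lᵢ(x) = Π_{j≠i} (x - xⱼ)/(xᵢ - xⱼ)

L_0(4.1) = (4.1 - 4)/(1 - 4) × (4.1 - 7)/(1 - 7) = -0.016111
L_1(4.1) = (4.1 - 1)/(4 - 1) × (4.1 - 7)/(4 - 7) = 0.998889
L_2(4.1) = (4.1 - 1)/(7 - 1) × (4.1 - 4)/(7 - 4) = 0.017222

P(4.1) = 3×L_0(4.1) + 8×L_1(4.1) + 2×L_2(4.1)
P(4.1) = 7.977222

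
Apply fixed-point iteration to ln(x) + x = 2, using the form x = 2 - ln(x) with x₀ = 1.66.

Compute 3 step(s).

Equation: ln(x) + x = 2
Fixed-point form: x = 2 - ln(x)
x₀ = 1.66

x_1 = g(1.660000) = 1.493182
x_2 = g(1.493182) = 1.599090
x_3 = g(1.599090) = 1.530565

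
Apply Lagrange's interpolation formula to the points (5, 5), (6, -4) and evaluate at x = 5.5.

Lagrange interpolation formula:
P(x) = Σ yᵢ × Lᵢ(x)
where Lᵢ(x) = Π_{j≠i} (x - xⱼ)/(xᵢ - xⱼ)

L_0(5.5) = (5.5 - 6)/(5 - 6) = 0.500000
L_1(5.5) = (5.5 - 5)/(6 - 5) = 0.500000

P(5.5) = 5×L_0(5.5) + (-4)×L_1(5.5)
P(5.5) = 0.500000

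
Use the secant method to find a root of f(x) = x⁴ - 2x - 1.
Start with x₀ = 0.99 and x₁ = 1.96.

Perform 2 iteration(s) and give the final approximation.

f(x) = x⁴ - 2x - 1
x₀ = 0.99, x₁ = 1.96

Secant formula: x_{n+1} = x_n - f(x_n)(x_n - x_{n-1})/(f(x_n) - f(x_{n-1}))

Iteration 1:
  f(0.990000) = -2.019404
  f(1.960000) = 9.837891
  x_2 = 1.960000 - 9.837891×(1.960000 - 0.990000)/(9.837891 - (-2.019404))
       = 1.155200
Iteration 2:
  f(1.960000) = 9.837891
  f(1.155200) = -1.529545
  x_3 = 1.155200 - (-1.529545)×(1.155200 - 1.960000)/(-1.529545 - 9.837891)
       = 1.263490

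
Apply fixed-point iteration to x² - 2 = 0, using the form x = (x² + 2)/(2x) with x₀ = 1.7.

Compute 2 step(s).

Equation: x² - 2 = 0
Fixed-point form: x = (x² + 2)/(2x)
x₀ = 1.7

x_1 = g(1.700000) = 1.438235
x_2 = g(1.438235) = 1.414414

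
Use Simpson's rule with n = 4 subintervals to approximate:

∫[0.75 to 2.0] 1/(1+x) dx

f(x) = 1/(1+x)
a = 0.75, b = 2.0, n = 4
h = (b - a)/n = 0.312500

Simpson's rule: (h/3)[f(x₀) + 4f(x₁) + 2f(x₂) + ... + f(xₙ)]

x_0 = 0.7500, f(x_0) = 0.571429, coefficient = 1
x_1 = 1.0625, f(x_1) = 0.484848, coefficient = 4
x_2 = 1.3750, f(x_2) = 0.421053, coefficient = 2
x_3 = 1.6875, f(x_3) = 0.372093, coefficient = 4
x_4 = 2.0000, f(x_4) = 0.333333, coefficient = 1

I ≈ (0.312500/3) × 5.174633 = 0.539024
Exact value: 0.538997
Error: 0.000028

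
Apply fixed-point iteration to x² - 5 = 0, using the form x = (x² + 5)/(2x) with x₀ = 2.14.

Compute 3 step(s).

Equation: x² - 5 = 0
Fixed-point form: x = (x² + 5)/(2x)
x₀ = 2.14

x_1 = g(2.140000) = 2.238224
x_2 = g(2.238224) = 2.236069
x_3 = g(2.236069) = 2.236068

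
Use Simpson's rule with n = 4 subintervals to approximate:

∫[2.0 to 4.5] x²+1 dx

f(x) = x²+1
a = 2.0, b = 4.5, n = 4
h = (b - a)/n = 0.625000

Simpson's rule: (h/3)[f(x₀) + 4f(x₁) + 2f(x₂) + ... + f(xₙ)]

x_0 = 2.0000, f(x_0) = 5.000000, coefficient = 1
x_1 = 2.6250, f(x_1) = 7.890625, coefficient = 4
x_2 = 3.2500, f(x_2) = 11.562500, coefficient = 2
x_3 = 3.8750, f(x_3) = 16.015625, coefficient = 4
x_4 = 4.5000, f(x_4) = 21.250000, coefficient = 1

I ≈ (0.625000/3) × 145.000000 = 30.208333
Exact value: 30.208333
Error: 0.000000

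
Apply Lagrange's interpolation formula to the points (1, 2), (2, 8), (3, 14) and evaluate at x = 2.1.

Lagrange interpolation formula:
P(x) = Σ yᵢ × Lᵢ(x)
where Lᵢ(x) = Π_{j≠i} (x - xⱼ)/(xᵢ - xⱼ)

L_0(2.1) = (2.1 - 2)/(1 - 2) × (2.1 - 3)/(1 - 3) = -0.045000
L_1(2.1) = (2.1 - 1)/(2 - 1) × (2.1 - 3)/(2 - 3) = 0.990000
L_2(2.1) = (2.1 - 1)/(3 - 1) × (2.1 - 2)/(3 - 2) = 0.055000

P(2.1) = 2×L_0(2.1) + 8×L_1(2.1) + 14×L_2(2.1)
P(2.1) = 8.600000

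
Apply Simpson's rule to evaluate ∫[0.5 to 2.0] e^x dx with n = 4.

f(x) = e^x
a = 0.5, b = 2.0, n = 4
h = (b - a)/n = 0.375000

Simpson's rule: (h/3)[f(x₀) + 4f(x₁) + 2f(x₂) + ... + f(xₙ)]

x_0 = 0.5000, f(x_0) = 1.648721, coefficient = 1
x_1 = 0.8750, f(x_1) = 2.398875, coefficient = 4
x_2 = 1.2500, f(x_2) = 3.490343, coefficient = 2
x_3 = 1.6250, f(x_3) = 5.078419, coefficient = 4
x_4 = 2.0000, f(x_4) = 7.389056, coefficient = 1

I ≈ (0.375000/3) × 45.927641 = 5.740955
Exact value: 5.740335
Error: 0.000620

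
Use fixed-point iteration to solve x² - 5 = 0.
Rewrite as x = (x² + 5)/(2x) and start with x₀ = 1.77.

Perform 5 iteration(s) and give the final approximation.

Equation: x² - 5 = 0
Fixed-point form: x = (x² + 5)/(2x)
x₀ = 1.77

x_1 = g(1.770000) = 2.297429
x_2 = g(2.297429) = 2.236887
x_3 = g(2.236887) = 2.236068
x_4 = g(2.236068) = 2.236068
x_5 = g(2.236068) = 2.236068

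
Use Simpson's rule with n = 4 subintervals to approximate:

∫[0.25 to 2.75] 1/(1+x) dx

f(x) = 1/(1+x)
a = 0.25, b = 2.75, n = 4
h = (b - a)/n = 0.625000

Simpson's rule: (h/3)[f(x₀) + 4f(x₁) + 2f(x₂) + ... + f(xₙ)]

x_0 = 0.2500, f(x_0) = 0.800000, coefficient = 1
x_1 = 0.8750, f(x_1) = 0.533333, coefficient = 4
x_2 = 1.5000, f(x_2) = 0.400000, coefficient = 2
x_3 = 2.1250, f(x_3) = 0.320000, coefficient = 4
x_4 = 2.7500, f(x_4) = 0.266667, coefficient = 1

I ≈ (0.625000/3) × 5.280000 = 1.100000
Exact value: 1.098612
Error: 0.001388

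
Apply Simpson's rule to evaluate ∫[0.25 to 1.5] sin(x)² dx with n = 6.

f(x) = sin(x)²
a = 0.25, b = 1.5, n = 6
h = (b - a)/n = 0.208333

Simpson's rule: (h/3)[f(x₀) + 4f(x₁) + 2f(x₂) + ... + f(xₙ)]

x_0 = 0.2500, f(x_0) = 0.061209, coefficient = 1
x_1 = 0.4583, f(x_1) = 0.195766, coefficient = 4
x_2 = 0.6667, f(x_2) = 0.382381, coefficient = 2
x_3 = 0.8750, f(x_3) = 0.589123, coefficient = 4
x_4 = 1.0833, f(x_4) = 0.780615, coefficient = 2
x_5 = 1.2917, f(x_5) = 0.924089, coefficient = 4
x_6 = 1.5000, f(x_6) = 0.994996, coefficient = 1

I ≈ (0.208333/3) × 10.218108 = 0.709591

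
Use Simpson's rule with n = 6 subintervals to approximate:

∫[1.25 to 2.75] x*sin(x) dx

f(x) = x*sin(x)
a = 1.25, b = 2.75, n = 6
h = (b - a)/n = 0.250000

Simpson's rule: (h/3)[f(x₀) + 4f(x₁) + 2f(x₂) + ... + f(xₙ)]

x_0 = 1.2500, f(x_0) = 1.186231, coefficient = 1
x_1 = 1.5000, f(x_1) = 1.496242, coefficient = 4
x_2 = 1.7500, f(x_2) = 1.721975, coefficient = 2
x_3 = 2.0000, f(x_3) = 1.818595, coefficient = 4
x_4 = 2.2500, f(x_4) = 1.750665, coefficient = 2
x_5 = 2.5000, f(x_5) = 1.496180, coefficient = 4
x_6 = 2.7500, f(x_6) = 1.049568, coefficient = 1

I ≈ (0.250000/3) × 28.425149 = 2.368762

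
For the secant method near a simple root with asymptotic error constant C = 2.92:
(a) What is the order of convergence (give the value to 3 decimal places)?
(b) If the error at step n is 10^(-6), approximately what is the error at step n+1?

(a) Secant method has superlinear convergence with order φ = (1+√5)/2 ≈ 1.618.
    This means |e_{n+1}| ≈ C|e_n|^1.618.

(b) With |e_n| = 10^(-6) and C = 2.92:
    |e_{n+1}| ≈ 2.92 × (10^(-6))^1.618 = 2.92 × 10^(-9.71)

(a) ≈ 1.618 (golden ratio); (b) |e_{n+1}| ≈ 5.717e-10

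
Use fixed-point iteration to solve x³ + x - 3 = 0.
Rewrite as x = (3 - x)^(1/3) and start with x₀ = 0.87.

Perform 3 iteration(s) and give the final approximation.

Equation: x³ + x - 3 = 0
Fixed-point form: x = (3 - x)^(1/3)
x₀ = 0.87

x_1 = g(0.870000) = 1.286648
x_2 = g(1.286648) = 1.196600
x_3 = g(1.196600) = 1.217206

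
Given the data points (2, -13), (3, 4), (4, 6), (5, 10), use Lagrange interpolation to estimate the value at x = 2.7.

Lagrange interpolation formula:
P(x) = Σ yᵢ × Lᵢ(x)
where Lᵢ(x) = Π_{j≠i} (x - xⱼ)/(xᵢ - xⱼ)

L_0(2.7) = (2.7 - 3)/(2 - 3) × (2.7 - 4)/(2 - 4) × (2.7 - 5)/(2 - 5) = 0.149500
L_1(2.7) = (2.7 - 2)/(3 - 2) × (2.7 - 4)/(3 - 4) × (2.7 - 5)/(3 - 5) = 1.046500
L_2(2.7) = (2.7 - 2)/(4 - 2) × (2.7 - 3)/(4 - 3) × (2.7 - 5)/(4 - 5) = -0.241500
L_3(2.7) = (2.7 - 2)/(5 - 2) × (2.7 - 3)/(5 - 3) × (2.7 - 4)/(5 - 4) = 0.045500

P(2.7) = (-13)×L_0(2.7) + 4×L_1(2.7) + 6×L_2(2.7) + 10×L_3(2.7)
P(2.7) = 1.248500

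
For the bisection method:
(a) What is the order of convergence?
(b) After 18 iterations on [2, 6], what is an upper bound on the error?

(a) Bisection has linear (order 1) convergence; the error is halved each step.

(b) Error bound = (b-a)/2^n = (6 - 2)/2^{18}
    = 4/2^{18}

(a) 1 (linear); (b) error ≤ 1.53e-05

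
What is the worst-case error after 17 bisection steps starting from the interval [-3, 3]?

Bisection error bound: |error| ≤ (b-a)/2^n
|error| ≤ (3 - (-3))/2^17 = 6/2^17
|error| ≤ 0.0000457764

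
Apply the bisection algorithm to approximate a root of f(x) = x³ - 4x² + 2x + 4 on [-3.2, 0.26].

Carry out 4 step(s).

f(x) = x³ - 4x² + 2x + 4
Initial interval: [-3.2, 0.26]

Iteration 1:
  c_1 = (-3.200000 + 0.260000)/2 = -1.470000
  f(c_1) = f(-1.470000) = -10.760123
  f(a) × f(c) ≥ 0, new interval: [-1.470000, 0.260000]
Iteration 2:
  c_2 = (-1.470000 + 0.260000)/2 = -0.605000
  f(c_2) = f(-0.605000) = 1.104455
  f(a) × f(c) < 0, new interval: [-1.470000, -0.605000]
Iteration 3:
  c_3 = (-1.470000 + (-0.605000))/2 = -1.037500
  f(c_3) = f(-1.037500) = -3.497396
  f(a) × f(c) ≥ 0, new interval: [-1.037500, -0.605000]
Iteration 4:
  c_4 = (-1.037500 + (-0.605000))/2 = -0.821250
  f(c_4) = f(-0.821250) = -0.894200
  f(a) × f(c) ≥ 0, new interval: [-0.821250, -0.605000]

After 4 iteration(s), the approximation is c_4 = -0.821250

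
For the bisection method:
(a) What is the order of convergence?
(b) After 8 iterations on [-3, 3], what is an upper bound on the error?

(a) Bisection has linear (order 1) convergence; the error is halved each step.

(b) Error bound = (b-a)/2^n = (3 - (-3))/2^{8}
    = 6/2^{8}

(a) 1 (linear); (b) error ≤ 2.34e-02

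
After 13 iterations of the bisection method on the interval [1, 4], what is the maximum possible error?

Bisection error bound: |error| ≤ (b-a)/2^n
|error| ≤ (4 - 1)/2^13 = 3/2^13
|error| ≤ 0.0003662109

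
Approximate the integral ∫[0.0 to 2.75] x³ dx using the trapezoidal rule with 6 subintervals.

f(x) = x³
a = 0.0, b = 2.75, n = 6
h = (b - a)/n = 0.458333

Trapezoidal rule: (h/2)[f(x₀) + 2f(x₁) + 2f(x₂) + ... + f(xₙ)]

x_0 = 0.0000, f(x_0) = 0.000000, coefficient = 1
x_1 = 0.4583, f(x_1) = 0.096282, coefficient = 2
x_2 = 0.9167, f(x_2) = 0.770255, coefficient = 2
x_3 = 1.3750, f(x_3) = 2.599609, coefficient = 2
x_4 = 1.8333, f(x_4) = 6.162037, coefficient = 2
x_5 = 2.2917, f(x_5) = 12.035229, coefficient = 2
x_6 = 2.7500, f(x_6) = 20.796875, coefficient = 1

I ≈ (0.458333/2) × 64.123698 = 14.695014
Exact value: 14.297852
Error: 0.397163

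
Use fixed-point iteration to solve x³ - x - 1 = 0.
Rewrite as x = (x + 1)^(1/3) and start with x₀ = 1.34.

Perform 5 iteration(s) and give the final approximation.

Equation: x³ - x - 1 = 0
Fixed-point form: x = (x + 1)^(1/3)
x₀ = 1.34

x_1 = g(1.340000) = 1.327614
x_2 = g(1.327614) = 1.325268
x_3 = g(1.325268) = 1.324822
x_4 = g(1.324822) = 1.324738
x_5 = g(1.324738) = 1.324722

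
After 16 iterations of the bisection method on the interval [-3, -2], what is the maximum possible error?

Bisection error bound: |error| ≤ (b-a)/2^n
|error| ≤ (-2 - (-3))/2^16 = 1/2^16
|error| ≤ 0.0000152588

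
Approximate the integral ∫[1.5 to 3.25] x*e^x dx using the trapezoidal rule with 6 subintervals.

f(x) = x*e^x
a = 1.5, b = 3.25, n = 6
h = (b - a)/n = 0.291667

Trapezoidal rule: (h/2)[f(x₀) + 2f(x₁) + 2f(x₂) + ... + f(xₙ)]

x_0 = 1.5000, f(x_0) = 6.722534, coefficient = 1
x_1 = 1.7917, f(x_1) = 10.749002, coefficient = 2
x_2 = 2.0833, f(x_2) = 16.731656, coefficient = 2
x_3 = 2.3750, f(x_3) = 25.533656, coefficient = 2
x_4 = 2.6667, f(x_4) = 38.378443, coefficient = 2
x_5 = 2.9583, f(x_5) = 56.994763, coefficient = 2
x_6 = 3.2500, f(x_6) = 83.818605, coefficient = 1

I ≈ (0.291667/2) × 387.316179 = 56.483609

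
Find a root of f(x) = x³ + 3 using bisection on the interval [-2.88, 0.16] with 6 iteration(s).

f(x) = x³ + 3
Initial interval: [-2.88, 0.16]

Iteration 1:
  c_1 = (-2.880000 + 0.160000)/2 = -1.360000
  f(c_1) = f(-1.360000) = 0.484544
  f(a) × f(c) < 0, new interval: [-2.880000, -1.360000]
Iteration 2:
  c_2 = (-2.880000 + (-1.360000))/2 = -2.120000
  f(c_2) = f(-2.120000) = -6.528128
  f(a) × f(c) ≥ 0, new interval: [-2.120000, -1.360000]
Iteration 3:
  c_3 = (-2.120000 + (-1.360000))/2 = -1.740000
  f(c_3) = f(-1.740000) = -2.268024
  f(a) × f(c) ≥ 0, new interval: [-1.740000, -1.360000]
Iteration 4:
  c_4 = (-1.740000 + (-1.360000))/2 = -1.550000
  f(c_4) = f(-1.550000) = -0.723875
  f(a) × f(c) ≥ 0, new interval: [-1.550000, -1.360000]
Iteration 5:
  c_5 = (-1.550000 + (-1.360000))/2 = -1.455000
  f(c_5) = f(-1.455000) = -0.080271
  f(a) × f(c) ≥ 0, new interval: [-1.455000, -1.360000]
Iteration 6:
  c_6 = (-1.455000 + (-1.360000))/2 = -1.407500
  f(c_6) = f(-1.407500) = 0.211663
  f(a) × f(c) < 0, new interval: [-1.455000, -1.407500]

After 6 iteration(s), the approximation is c_6 = -1.407500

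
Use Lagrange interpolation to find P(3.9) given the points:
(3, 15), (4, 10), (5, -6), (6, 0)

Lagrange interpolation formula:
P(x) = Σ yᵢ × Lᵢ(x)
where Lᵢ(x) = Π_{j≠i} (x - xⱼ)/(xᵢ - xⱼ)

L_0(3.9) = (3.9 - 4)/(3 - 4) × (3.9 - 5)/(3 - 5) × (3.9 - 6)/(3 - 6) = 0.038500
L_1(3.9) = (3.9 - 3)/(4 - 3) × (3.9 - 5)/(4 - 5) × (3.9 - 6)/(4 - 6) = 1.039500
L_2(3.9) = (3.9 - 3)/(5 - 3) × (3.9 - 4)/(5 - 4) × (3.9 - 6)/(5 - 6) = -0.094500
L_3(3.9) = (3.9 - 3)/(6 - 3) × (3.9 - 4)/(6 - 4) × (3.9 - 5)/(6 - 5) = 0.016500

P(3.9) = 15×L_0(3.9) + 10×L_1(3.9) + (-6)×L_2(3.9) + 0×L_3(3.9)
P(3.9) = 11.539500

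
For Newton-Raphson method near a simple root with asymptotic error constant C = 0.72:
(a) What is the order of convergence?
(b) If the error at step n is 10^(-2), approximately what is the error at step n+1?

(a) Newton-Raphson has quadratic (order 2) convergence near simple roots.
    This means |e_{n+1}| ≈ C|e_n|².

(b) With |e_n| = 10^(-2) and C = 0.72:
    |e_{n+1}| ≈ 0.72 × (10^(-2))² = 0.72 × 10^(-4)

(a) 2 (quadratic); (b) |e_{n+1}| ≈ 7.200e-05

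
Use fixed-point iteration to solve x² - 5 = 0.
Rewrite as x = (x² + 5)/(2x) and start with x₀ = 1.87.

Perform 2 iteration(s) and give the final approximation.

Equation: x² - 5 = 0
Fixed-point form: x = (x² + 5)/(2x)
x₀ = 1.87

x_1 = g(1.870000) = 2.271898
x_2 = g(2.271898) = 2.236351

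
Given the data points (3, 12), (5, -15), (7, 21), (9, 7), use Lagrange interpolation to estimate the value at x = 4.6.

Lagrange interpolation formula:
P(x) = Σ yᵢ × Lᵢ(x)
where Lᵢ(x) = Π_{j≠i} (x - xⱼ)/(xᵢ - xⱼ)

L_0(4.6) = (4.6 - 5)/(3 - 5) × (4.6 - 7)/(3 - 7) × (4.6 - 9)/(3 - 9) = 0.088000
L_1(4.6) = (4.6 - 3)/(5 - 3) × (4.6 - 7)/(5 - 7) × (4.6 - 9)/(5 - 9) = 1.056000
L_2(4.6) = (4.6 - 3)/(7 - 3) × (4.6 - 5)/(7 - 5) × (4.6 - 9)/(7 - 9) = -0.176000
L_3(4.6) = (4.6 - 3)/(9 - 3) × (4.6 - 5)/(9 - 5) × (4.6 - 7)/(9 - 7) = 0.032000

P(4.6) = 12×L_0(4.6) + (-15)×L_1(4.6) + 21×L_2(4.6) + 7×L_3(4.6)
P(4.6) = -18.256000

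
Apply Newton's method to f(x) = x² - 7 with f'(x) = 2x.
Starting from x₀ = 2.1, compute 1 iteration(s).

f(x) = x² - 7
f'(x) = 2x
x₀ = 2.1

Newton-Raphson formula: x_{n+1} = x_n - f(x_n)/f'(x_n)

Iteration 1:
  f(2.100000) = -2.590000
  f'(2.100000) = 4.200000
  x_1 = 2.100000 - (-2.590000)/4.200000 = 2.716667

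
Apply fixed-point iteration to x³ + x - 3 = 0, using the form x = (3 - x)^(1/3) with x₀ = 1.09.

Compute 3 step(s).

Equation: x³ + x - 3 = 0
Fixed-point form: x = (3 - x)^(1/3)
x₀ = 1.09

x_1 = g(1.090000) = 1.240731
x_2 = g(1.240731) = 1.207195
x_3 = g(1.207195) = 1.214817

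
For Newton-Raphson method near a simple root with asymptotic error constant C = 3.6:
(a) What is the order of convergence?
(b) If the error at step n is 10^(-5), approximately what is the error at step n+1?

(a) Newton-Raphson has quadratic (order 2) convergence near simple roots.
    This means |e_{n+1}| ≈ C|e_n|².

(b) With |e_n| = 10^(-5) and C = 3.6:
    |e_{n+1}| ≈ 3.6 × (10^(-5))² = 3.6 × 10^(-10)

(a) 2 (quadratic); (b) |e_{n+1}| ≈ 3.600e-10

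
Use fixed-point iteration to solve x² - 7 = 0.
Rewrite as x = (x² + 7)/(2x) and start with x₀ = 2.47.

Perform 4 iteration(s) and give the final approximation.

Equation: x² - 7 = 0
Fixed-point form: x = (x² + 7)/(2x)
x₀ = 2.47

x_1 = g(2.470000) = 2.652004
x_2 = g(2.652004) = 2.645759
x_3 = g(2.645759) = 2.645751
x_4 = g(2.645751) = 2.645751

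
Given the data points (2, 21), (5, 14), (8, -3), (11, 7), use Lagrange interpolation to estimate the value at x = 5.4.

Lagrange interpolation formula:
P(x) = Σ yᵢ × Lᵢ(x)
where Lᵢ(x) = Π_{j≠i} (x - xⱼ)/(xᵢ - xⱼ)

L_0(5.4) = (5.4 - 5)/(2 - 5) × (5.4 - 8)/(2 - 8) × (5.4 - 11)/(2 - 11) = -0.035951
L_1(5.4) = (5.4 - 2)/(5 - 2) × (5.4 - 8)/(5 - 8) × (5.4 - 11)/(5 - 11) = 0.916741
L_2(5.4) = (5.4 - 2)/(8 - 2) × (5.4 - 5)/(8 - 5) × (5.4 - 11)/(8 - 11) = 0.141037
L_3(5.4) = (5.4 - 2)/(11 - 2) × (5.4 - 5)/(11 - 5) × (5.4 - 8)/(11 - 8) = -0.021827

P(5.4) = 21×L_0(5.4) + 14×L_1(5.4) + (-3)×L_2(5.4) + 7×L_3(5.4)
P(5.4) = 11.503506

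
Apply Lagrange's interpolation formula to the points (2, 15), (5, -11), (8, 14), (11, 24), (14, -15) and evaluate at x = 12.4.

Lagrange interpolation formula:
P(x) = Σ yᵢ × Lᵢ(x)
where Lᵢ(x) = Π_{j≠i} (x - xⱼ)/(xᵢ - xⱼ)

L_0(12.4) = (12.4 - 5)/(2 - 5) × (12.4 - 8)/(2 - 8) × (12.4 - 11)/(2 - 11) × (12.4 - 14)/(2 - 14) = -0.037518
L_1(12.4) = (12.4 - 2)/(5 - 2) × (12.4 - 8)/(5 - 8) × (12.4 - 11)/(5 - 11) × (12.4 - 14)/(5 - 14) = 0.210910
L_2(12.4) = (12.4 - 2)/(8 - 2) × (12.4 - 5)/(8 - 5) × (12.4 - 11)/(8 - 11) × (12.4 - 14)/(8 - 14) = -0.532069
L_3(12.4) = (12.4 - 2)/(11 - 2) × (12.4 - 5)/(11 - 5) × (12.4 - 8)/(11 - 8) × (12.4 - 14)/(11 - 14) = 1.114812
L_4(12.4) = (12.4 - 2)/(14 - 2) × (12.4 - 5)/(14 - 5) × (12.4 - 8)/(14 - 8) × (12.4 - 11)/(14 - 11) = 0.243865

P(12.4) = 15×L_0(12.4) + (-11)×L_1(12.4) + 14×L_2(12.4) + 24×L_3(12.4) + (-15)×L_4(12.4)
P(12.4) = 12.765755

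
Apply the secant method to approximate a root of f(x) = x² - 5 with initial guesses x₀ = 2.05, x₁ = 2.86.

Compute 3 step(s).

f(x) = x² - 5
x₀ = 2.05, x₁ = 2.86

Secant formula: x_{n+1} = x_n - f(x_n)(x_n - x_{n-1})/(f(x_n) - f(x_{n-1}))

Iteration 1:
  f(2.050000) = -0.797500
  f(2.860000) = 3.179600
  x_2 = 2.860000 - 3.179600×(2.860000 - 2.050000)/(3.179600 - (-0.797500))
       = 2.212424
Iteration 2:
  f(2.860000) = 3.179600
  f(2.212424) = -0.105182
  x_3 = 2.212424 - (-0.105182)×(2.212424 - 2.860000)/(-0.105182 - 3.179600)
       = 2.233160
Iteration 3:
  f(2.212424) = -0.105182
  f(2.233160) = -0.012998
  x_4 = 2.233160 - (-0.012998)×(2.233160 - 2.212424)/(-0.012998 - (-0.105182))
       = 2.236083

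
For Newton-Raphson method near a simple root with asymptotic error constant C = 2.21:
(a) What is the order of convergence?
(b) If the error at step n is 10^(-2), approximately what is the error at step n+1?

(a) Newton-Raphson has quadratic (order 2) convergence near simple roots.
    This means |e_{n+1}| ≈ C|e_n|².

(b) With |e_n| = 10^(-2) and C = 2.21:
    |e_{n+1}| ≈ 2.21 × (10^(-2))² = 2.21 × 10^(-4)

(a) 2 (quadratic); (b) |e_{n+1}| ≈ 2.210e-04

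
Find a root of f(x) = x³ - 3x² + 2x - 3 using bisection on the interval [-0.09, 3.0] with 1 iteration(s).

f(x) = x³ - 3x² + 2x - 3
Initial interval: [-0.09, 3.0]

Iteration 1:
  c_1 = (-0.090000 + 3.000000)/2 = 1.455000
  f(c_1) = f(1.455000) = -3.360804
  f(a) × f(c) ≥ 0, new interval: [1.455000, 3.000000]

After 1 iteration(s), the approximation is c_1 = 1.455000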